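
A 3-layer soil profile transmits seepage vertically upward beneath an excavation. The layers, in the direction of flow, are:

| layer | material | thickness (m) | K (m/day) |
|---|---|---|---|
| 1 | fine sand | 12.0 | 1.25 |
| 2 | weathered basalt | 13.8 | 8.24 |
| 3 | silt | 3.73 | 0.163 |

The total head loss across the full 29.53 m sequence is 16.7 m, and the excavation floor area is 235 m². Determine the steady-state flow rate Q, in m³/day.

115

Flow is perpendicular to layering, so the layers act in series and the equivalent K is the thickness-weighted harmonic mean.
Total thickness L = 12.0 + 13.8 + 3.73 = 29.53 m.
Σ(b_i/K_i) = 12.0/1.25 + 13.8/8.24 + 3.73/0.163 = 34.16 d.
K_eq = L / Σ(b_i/K_i) = 29.53 / 34.16 = 0.8645 m/day.
Q = K_eq · A · (Δh/L) = 0.8645 × 235 × (16.7/29.53) = 114.9 m³/day.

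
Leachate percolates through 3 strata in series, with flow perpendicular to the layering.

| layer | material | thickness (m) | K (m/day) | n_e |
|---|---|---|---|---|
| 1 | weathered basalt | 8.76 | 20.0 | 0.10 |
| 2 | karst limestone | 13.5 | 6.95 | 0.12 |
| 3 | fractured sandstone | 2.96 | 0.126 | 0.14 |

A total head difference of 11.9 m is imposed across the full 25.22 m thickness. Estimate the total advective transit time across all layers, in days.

6.33

With flow normal to the layers, continuity requires the same specific discharge q through every layer.
Σ(b_i/K_i) = 8.76/20.0 + 13.5/6.95 + 2.96/0.126 = 25.87 d.
q = Δh / Σ(b_i/K_i) = 11.9 / 25.87 = 0.4599 m/day.
In each layer the seepage velocity is v_i = q/n_i, so the layer transit time is t_i = b_i·n_i / q:
  layer 1 (weathered basalt): t_1 = 8.76 × 0.10 / 0.4599 = 1.905 d
  layer 2 (karst limestone): t_2 = 13.5 × 0.12 / 0.4599 = 3.522 d
  layer 3 (fractured sandstone): t_3 = 2.96 × 0.14 / 0.4599 = 0.9010 d
Total t = Σ t_i = 6.328 days.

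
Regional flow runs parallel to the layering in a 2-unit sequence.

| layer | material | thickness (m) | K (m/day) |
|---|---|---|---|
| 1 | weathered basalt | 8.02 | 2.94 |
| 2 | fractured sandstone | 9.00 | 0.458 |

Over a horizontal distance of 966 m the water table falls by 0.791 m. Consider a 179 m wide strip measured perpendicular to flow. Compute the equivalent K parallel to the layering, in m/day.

1.63

Flow is parallel to layering, so each bed carries its own Darcy discharge and the transmissivities add.
Σ(K_i·b_i) = 2.94×8.02 + 0.458×9.00 = 27.70 m²/day.
Total thickness b = 17.02 m, so K_eq = Σ(K_i·b_i)/b = 1.628 m/day.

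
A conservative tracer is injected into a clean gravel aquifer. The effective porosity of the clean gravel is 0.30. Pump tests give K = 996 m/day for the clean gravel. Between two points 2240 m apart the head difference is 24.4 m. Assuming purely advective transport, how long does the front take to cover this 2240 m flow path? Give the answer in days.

61.9

Hydraulic gradient i = Δh / L = 24.4 / 2240 = 0.01089.
Darcy flux q = K · i = 996.0 × 0.01089 = 10.85 m/day.
Seepage velocity v = q / n_e = 10.85 / 0.30 = 36.16 m/day.
Travel time t = L / v = 2240 / 36.16 = 61.94 days.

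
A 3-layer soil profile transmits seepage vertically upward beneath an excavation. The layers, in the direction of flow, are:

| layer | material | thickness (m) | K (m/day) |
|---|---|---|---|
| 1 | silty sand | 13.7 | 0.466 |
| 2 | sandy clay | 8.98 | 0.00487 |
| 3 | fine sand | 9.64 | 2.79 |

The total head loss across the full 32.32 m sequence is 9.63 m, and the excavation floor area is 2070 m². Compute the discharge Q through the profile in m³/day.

10.6

Flow is perpendicular to layering, so the layers act in series and the equivalent K is the thickness-weighted harmonic mean.
Total thickness L = 13.7 + 8.98 + 9.64 = 32.32 m.
Σ(b_i/K_i) = 13.7/0.466 + 8.98/0.00487 + 9.64/2.79 = 1877 d.
K_eq = L / Σ(b_i/K_i) = 32.32 / 1877 = 0.01722 m/day.
Q = K_eq · A · (Δh/L) = 0.01722 × 2070 × (9.63/32.32) = 10.62 m³/day.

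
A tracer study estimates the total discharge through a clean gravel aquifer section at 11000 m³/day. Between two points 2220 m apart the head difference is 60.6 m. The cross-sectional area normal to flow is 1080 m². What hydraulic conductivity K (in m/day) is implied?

373

Hydraulic gradient i = Δh / L = 60.6 / 2220 = 0.02730.
From Q = K·A·i, K = Q / (A·i) = 11000 / (1080 × 0.02730) = 373.1 m/day.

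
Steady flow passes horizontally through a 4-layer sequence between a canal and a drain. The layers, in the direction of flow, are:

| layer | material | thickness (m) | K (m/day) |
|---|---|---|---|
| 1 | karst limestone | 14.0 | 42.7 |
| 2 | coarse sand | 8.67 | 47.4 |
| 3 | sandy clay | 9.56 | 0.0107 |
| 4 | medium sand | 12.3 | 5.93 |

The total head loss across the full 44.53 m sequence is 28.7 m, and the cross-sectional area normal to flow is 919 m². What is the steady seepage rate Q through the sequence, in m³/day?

29.4

Flow is perpendicular to layering, so the layers act in series and the equivalent K is the thickness-weighted harmonic mean.
Total thickness L = 14.0 + 8.67 + 9.56 + 12.3 = 44.53 m.
Σ(b_i/K_i) = 14.0/42.7 + 8.67/47.4 + 9.56/0.0107 + 12.3/5.93 = 896.0 d.
K_eq = L / Σ(b_i/K_i) = 44.53 / 896.0 = 0.04970 m/day.
Q = K_eq · A · (Δh/L) = 0.04970 × 919 × (28.7/44.53) = 29.44 m³/day.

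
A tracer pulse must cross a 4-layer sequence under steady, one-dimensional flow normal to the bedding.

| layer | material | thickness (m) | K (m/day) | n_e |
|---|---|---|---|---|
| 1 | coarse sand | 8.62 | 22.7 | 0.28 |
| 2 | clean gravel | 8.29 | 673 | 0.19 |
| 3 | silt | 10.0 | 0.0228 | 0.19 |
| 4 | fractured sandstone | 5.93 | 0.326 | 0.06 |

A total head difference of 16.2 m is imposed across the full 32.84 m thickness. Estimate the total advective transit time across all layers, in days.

With flow normal to the layers, continuity requires the same specific discharge q through every layer.
Σ(b_i/K_i) = 8.62/22.7 + 8.29/673 + 10.0/0.0228 + 5.93/0.326 = 457.2 d.
q = Δh / Σ(b_i/K_i) = 16.2 / 457.2 = 0.03543 m/day.
In each layer the seepage velocity is v_i = q/n_i, so the layer transit time is t_i = b_i·n_i / q:
  layer 1 (coarse sand): t_1 = 8.62 × 0.28 / 0.03543 = 68.11 d
  layer 2 (clean gravel): t_2 = 8.29 × 0.19 / 0.03543 = 44.45 d
  layer 3 (silt): t_3 = 10.0 × 0.19 / 0.03543 = 53.62 d
  layer 4 (fractured sandstone): t_4 = 5.93 × 0.06 / 0.03543 = 10.04 d
Total t = Σ t_i = 176.2 days.

176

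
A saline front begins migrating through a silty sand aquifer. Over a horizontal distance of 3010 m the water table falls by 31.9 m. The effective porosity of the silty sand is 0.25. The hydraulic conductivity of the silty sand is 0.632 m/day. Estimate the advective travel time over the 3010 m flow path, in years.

Hydraulic gradient i = Δh / L = 31.9 / 3010 = 0.01060.
Darcy flux q = K · i = 0.6320 × 0.01060 = 0.006698 m/day.
Seepage velocity v = q / n_e = 0.006698 / 0.25 = 0.02679 m/day.
Travel time t = L / v = 3010 / 0.02679 = 1.123e+05 days = 307.6 years.

308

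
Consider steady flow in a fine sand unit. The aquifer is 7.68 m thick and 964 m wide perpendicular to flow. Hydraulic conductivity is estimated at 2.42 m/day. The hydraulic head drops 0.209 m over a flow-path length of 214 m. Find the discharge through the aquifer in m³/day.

17.5

Cross-sectional area A = 964 × 7.68 = 7404 m².
Hydraulic gradient i = Δh / L = 0.209 / 214 = 0.0009766.
Darcy's law: Q = K · A · i = 2.420 × 7404 × 0.0009766 = 17.50 m³/day.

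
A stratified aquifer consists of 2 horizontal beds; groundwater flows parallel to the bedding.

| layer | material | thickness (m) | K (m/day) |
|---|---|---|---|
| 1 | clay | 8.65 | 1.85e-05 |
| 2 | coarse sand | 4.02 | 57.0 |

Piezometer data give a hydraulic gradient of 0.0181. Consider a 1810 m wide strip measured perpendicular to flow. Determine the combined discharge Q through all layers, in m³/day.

7510

Flow is parallel to layering, so each bed carries its own Darcy discharge and the transmissivities add.
Σ(K_i·b_i) = 1.85e-05×8.65 + 57.0×4.02 = 229.1 m²/day.
Hydraulic gradient i = 0.0181.
Q = Σ(K_i·b_i) · W · i = 229.1 × 1810 × 0.01810 = 7507 m³/day.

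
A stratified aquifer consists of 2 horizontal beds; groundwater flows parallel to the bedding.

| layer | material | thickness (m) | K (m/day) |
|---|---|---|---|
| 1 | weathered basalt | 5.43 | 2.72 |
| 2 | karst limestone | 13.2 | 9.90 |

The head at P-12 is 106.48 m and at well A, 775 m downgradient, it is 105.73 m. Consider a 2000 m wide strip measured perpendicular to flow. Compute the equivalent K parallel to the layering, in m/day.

7.81

Flow is parallel to layering, so each bed carries its own Darcy discharge and the transmissivities add.
Σ(K_i·b_i) = 2.72×5.43 + 9.90×13.2 = 145.4 m²/day.
Total thickness b = 18.63 m, so K_eq = Σ(K_i·b_i)/b = 7.807 m/day.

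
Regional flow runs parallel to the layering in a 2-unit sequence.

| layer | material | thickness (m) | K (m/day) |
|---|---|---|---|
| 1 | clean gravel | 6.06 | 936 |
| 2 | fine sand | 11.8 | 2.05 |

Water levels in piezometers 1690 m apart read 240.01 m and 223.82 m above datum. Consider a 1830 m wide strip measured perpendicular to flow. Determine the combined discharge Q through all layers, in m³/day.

Flow is parallel to layering, so each bed carries its own Darcy discharge and the transmissivities add.
Σ(K_i·b_i) = 936×6.06 + 2.05×11.8 = 5696 m²/day.
Hydraulic gradient i = (240.01 − 223.82) / 1690 = 16.19 / 1690 = 0.009580.
Q = Σ(K_i·b_i) · W · i = 5696 × 1830 × 0.009580 = 99864 m³/day.

99900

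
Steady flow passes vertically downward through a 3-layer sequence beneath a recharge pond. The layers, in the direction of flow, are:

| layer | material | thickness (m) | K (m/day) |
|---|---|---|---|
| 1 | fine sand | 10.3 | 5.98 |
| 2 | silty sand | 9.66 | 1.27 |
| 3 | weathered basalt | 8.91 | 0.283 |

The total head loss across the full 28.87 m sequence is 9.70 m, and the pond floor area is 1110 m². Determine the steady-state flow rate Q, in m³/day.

Flow is perpendicular to layering, so the layers act in series and the equivalent K is the thickness-weighted harmonic mean.
Total thickness L = 10.3 + 9.66 + 8.91 = 28.87 m.
Σ(b_i/K_i) = 10.3/5.98 + 9.66/1.27 + 8.91/0.283 = 40.81 d.
K_eq = L / Σ(b_i/K_i) = 28.87 / 40.81 = 0.7074 m/day.
Q = K_eq · A · (Δh/L) = 0.7074 × 1110 × (9.70/28.87) = 263.8 m³/day.

264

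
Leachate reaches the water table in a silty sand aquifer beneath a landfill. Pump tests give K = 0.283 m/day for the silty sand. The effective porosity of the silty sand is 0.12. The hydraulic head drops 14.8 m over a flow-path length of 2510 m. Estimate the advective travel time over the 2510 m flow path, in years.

Hydraulic gradient i = Δh / L = 14.8 / 2510 = 0.005896.
Darcy flux q = K · i = 0.2830 × 0.005896 = 0.001669 m/day.
Seepage velocity v = q / n_e = 0.001669 / 0.12 = 0.01391 m/day.
Travel time t = L / v = 2510 / 0.01391 = 1.805e+05 days = 494.2 years.

494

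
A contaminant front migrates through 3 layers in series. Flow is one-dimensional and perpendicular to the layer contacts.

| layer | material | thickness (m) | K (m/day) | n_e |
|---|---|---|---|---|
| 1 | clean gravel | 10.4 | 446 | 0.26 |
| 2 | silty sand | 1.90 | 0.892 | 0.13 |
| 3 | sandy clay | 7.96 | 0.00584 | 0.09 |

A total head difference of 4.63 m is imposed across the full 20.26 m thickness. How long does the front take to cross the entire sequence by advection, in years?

2.96

With flow normal to the layers, continuity requires the same specific discharge q through every layer.
Σ(b_i/K_i) = 10.4/446 + 1.90/0.892 + 7.96/0.00584 = 1365 d.
q = Δh / Σ(b_i/K_i) = 4.63 / 1365 = 0.003392 m/day.
In each layer the seepage velocity is v_i = q/n_i, so the layer transit time is t_i = b_i·n_i / q:
  layer 1 (clean gravel): t_1 = 10.4 × 0.26 / 0.003392 = 797.3 d
  layer 2 (silty sand): t_2 = 1.90 × 0.13 / 0.003392 = 72.83 d
  layer 3 (sandy clay): t_3 = 7.96 × 0.09 / 0.003392 = 211.2 d
Total t = Σ t_i = 1081 days = 2.961 years.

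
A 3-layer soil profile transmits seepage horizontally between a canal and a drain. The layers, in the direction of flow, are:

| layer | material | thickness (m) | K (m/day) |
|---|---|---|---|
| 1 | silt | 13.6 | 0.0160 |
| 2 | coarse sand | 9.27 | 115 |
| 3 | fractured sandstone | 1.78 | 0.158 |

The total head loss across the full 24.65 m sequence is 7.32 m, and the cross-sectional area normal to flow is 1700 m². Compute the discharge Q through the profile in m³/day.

14.4

Flow is perpendicular to layering, so the layers act in series and the equivalent K is the thickness-weighted harmonic mean.
Total thickness L = 13.6 + 9.27 + 1.78 = 24.65 m.
Σ(b_i/K_i) = 13.6/0.0160 + 9.27/115 + 1.78/0.158 = 861.3 d.
K_eq = L / Σ(b_i/K_i) = 24.65 / 861.3 = 0.02862 m/day.
Q = K_eq · A · (Δh/L) = 0.02862 × 1700 × (7.32/24.65) = 14.45 m³/day.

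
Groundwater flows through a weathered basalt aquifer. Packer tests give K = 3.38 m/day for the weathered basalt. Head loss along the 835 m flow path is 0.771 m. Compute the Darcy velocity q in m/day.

0.00312

Hydraulic gradient i = Δh / L = 0.771 / 835 = 0.0009234.
Specific discharge q = K · i = 3.380 × 0.0009234 = 0.003121 m/day.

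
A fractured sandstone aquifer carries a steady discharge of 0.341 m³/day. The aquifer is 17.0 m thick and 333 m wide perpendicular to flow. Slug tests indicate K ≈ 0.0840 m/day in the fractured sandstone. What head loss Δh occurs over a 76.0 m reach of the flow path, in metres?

Cross-sectional area A = 333 × 17.0 = 5661 m².
From Q = K·A·i, i = Q / (K·A) = 0.341 / (0.08400 × 5661) = 0.0007171.
Head loss Δh = i · L = 0.0007171 × 76.0 = 0.05450 m.

0.0545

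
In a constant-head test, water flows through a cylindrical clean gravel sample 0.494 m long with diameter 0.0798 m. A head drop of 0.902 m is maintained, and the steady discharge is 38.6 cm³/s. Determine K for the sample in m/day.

365

Cross-sectional area A = π·(d/2)² = π × (0.0798/2)² = 0.005001 m².
Convert discharge: 38.6 cm³/s = 3.860e-05 m³/s.
Darcy's law rearranged: K = Q·L / (A·Δh) = 3.860e-05 × 0.494 / (0.005001 × 0.902) = 0.004227 m/s = 365.2 m/day.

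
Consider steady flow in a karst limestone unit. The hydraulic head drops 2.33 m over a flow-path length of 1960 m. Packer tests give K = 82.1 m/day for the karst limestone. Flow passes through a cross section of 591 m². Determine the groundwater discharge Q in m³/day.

Hydraulic gradient i = Δh / L = 2.33 / 1960 = 0.001189.
Darcy's law: Q = K · A · i = 82.10 × 591.0 × 0.001189 = 57.68 m³/day.

57.7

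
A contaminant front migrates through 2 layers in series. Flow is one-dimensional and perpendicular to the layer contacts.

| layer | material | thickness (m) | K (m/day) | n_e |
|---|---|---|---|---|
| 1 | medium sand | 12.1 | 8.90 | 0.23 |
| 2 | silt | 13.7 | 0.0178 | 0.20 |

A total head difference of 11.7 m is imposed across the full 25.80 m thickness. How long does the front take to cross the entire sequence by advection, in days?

With flow normal to the layers, continuity requires the same specific discharge q through every layer.
Σ(b_i/K_i) = 12.1/8.90 + 13.7/0.0178 = 771.0 d.
q = Δh / Σ(b_i/K_i) = 11.7 / 771.0 = 0.01517 m/day.
In each layer the seepage velocity is v_i = q/n_i, so the layer transit time is t_i = b_i·n_i / q:
  layer 1 (medium sand): t_1 = 12.1 × 0.23 / 0.01517 = 183.4 d
  layer 2 (silt): t_2 = 13.7 × 0.20 / 0.01517 = 180.6 d
Total t = Σ t_i = 364.0 days.

364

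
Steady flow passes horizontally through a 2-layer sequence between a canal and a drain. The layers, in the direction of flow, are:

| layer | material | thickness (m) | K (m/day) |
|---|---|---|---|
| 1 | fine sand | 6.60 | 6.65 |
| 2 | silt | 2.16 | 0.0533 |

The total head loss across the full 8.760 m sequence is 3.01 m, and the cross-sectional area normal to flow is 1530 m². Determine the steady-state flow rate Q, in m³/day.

Flow is perpendicular to layering, so the layers act in series and the equivalent K is the thickness-weighted harmonic mean.
Total thickness L = 6.60 + 2.16 = 8.760 m.
Σ(b_i/K_i) = 6.60/6.65 + 2.16/0.0533 = 41.52 d.
K_eq = L / Σ(b_i/K_i) = 8.760 / 41.52 = 0.2110 m/day.
Q = K_eq · A · (Δh/L) = 0.2110 × 1530 × (3.01/8.760) = 110.9 m³/day.

111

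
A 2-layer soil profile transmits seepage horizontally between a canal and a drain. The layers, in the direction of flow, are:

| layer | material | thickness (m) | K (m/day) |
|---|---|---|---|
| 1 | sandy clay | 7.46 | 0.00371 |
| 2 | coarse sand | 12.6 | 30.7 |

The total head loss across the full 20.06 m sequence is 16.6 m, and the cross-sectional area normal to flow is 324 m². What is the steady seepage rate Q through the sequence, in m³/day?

2.67

Flow is perpendicular to layering, so the layers act in series and the equivalent K is the thickness-weighted harmonic mean.
Total thickness L = 7.46 + 12.6 = 20.06 m.
Σ(b_i/K_i) = 7.46/0.00371 + 12.6/30.7 = 2011 d.
K_eq = L / Σ(b_i/K_i) = 20.06 / 2011 = 0.009974 m/day.
Q = K_eq · A · (Δh/L) = 0.009974 × 324 × (16.6/20.06) = 2.674 m³/day.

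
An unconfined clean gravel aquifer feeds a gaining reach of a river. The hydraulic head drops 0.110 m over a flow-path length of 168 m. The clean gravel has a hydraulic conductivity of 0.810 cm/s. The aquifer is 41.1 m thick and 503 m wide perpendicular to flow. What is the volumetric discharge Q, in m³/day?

Convert K: 0.810 cm/s × 864 = 699.8 m/day.
Cross-sectional area A = 503 × 41.1 = 20673 m².
Hydraulic gradient i = Δh / L = 0.110 / 168 = 0.0006548.
Darcy's law: Q = K · A · i = 699.8 × 20673 × 0.0006548 = 9473 m³/day.

9470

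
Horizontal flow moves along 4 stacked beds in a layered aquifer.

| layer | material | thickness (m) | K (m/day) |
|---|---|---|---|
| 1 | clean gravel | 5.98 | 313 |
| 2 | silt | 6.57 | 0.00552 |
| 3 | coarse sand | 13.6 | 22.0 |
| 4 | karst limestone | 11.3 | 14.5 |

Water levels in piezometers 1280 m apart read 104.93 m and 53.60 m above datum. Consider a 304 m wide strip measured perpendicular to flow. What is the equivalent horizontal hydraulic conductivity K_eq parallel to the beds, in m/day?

Flow is parallel to layering, so each bed carries its own Darcy discharge and the transmissivities add.
Σ(K_i·b_i) = 313×5.98 + 0.00552×6.57 + 22.0×13.6 + 14.5×11.3 = 2335 m²/day.
Total thickness b = 37.45 m, so K_eq = Σ(K_i·b_i)/b = 62.35 m/day.

62.3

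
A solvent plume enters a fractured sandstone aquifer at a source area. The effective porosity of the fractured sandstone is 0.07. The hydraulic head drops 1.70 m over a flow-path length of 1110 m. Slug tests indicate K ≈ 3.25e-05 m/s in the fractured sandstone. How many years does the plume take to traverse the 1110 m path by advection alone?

49.5

Convert K: 3.25e-05 m/s × 86400 = 2.808 m/day.
Hydraulic gradient i = Δh / L = 1.70 / 1110 = 0.001532.
Darcy flux q = K · i = 2.808 × 0.001532 = 0.004301 m/day.
Seepage velocity v = q / n_e = 0.004301 / 0.07 = 0.06144 m/day.
Travel time t = L / v = 1110 / 0.06144 = 18067 days = 49.47 years.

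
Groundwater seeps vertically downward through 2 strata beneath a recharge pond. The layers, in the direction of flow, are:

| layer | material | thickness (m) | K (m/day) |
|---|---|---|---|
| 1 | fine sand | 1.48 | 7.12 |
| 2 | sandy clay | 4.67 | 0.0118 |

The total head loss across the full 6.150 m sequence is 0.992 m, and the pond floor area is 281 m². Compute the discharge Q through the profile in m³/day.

0.704

Flow is perpendicular to layering, so the layers act in series and the equivalent K is the thickness-weighted harmonic mean.
Total thickness L = 1.48 + 4.67 = 6.150 m.
Σ(b_i/K_i) = 1.48/7.12 + 4.67/0.0118 = 396.0 d.
K_eq = L / Σ(b_i/K_i) = 6.150 / 396.0 = 0.01553 m/day.
Q = K_eq · A · (Δh/L) = 0.01553 × 281 × (0.992/6.150) = 0.7040 m³/day.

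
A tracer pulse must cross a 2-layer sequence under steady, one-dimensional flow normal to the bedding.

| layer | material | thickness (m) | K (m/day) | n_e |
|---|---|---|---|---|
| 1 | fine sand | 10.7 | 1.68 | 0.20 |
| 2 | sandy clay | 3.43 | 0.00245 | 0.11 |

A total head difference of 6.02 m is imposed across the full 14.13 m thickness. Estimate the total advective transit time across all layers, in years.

1.61

With flow normal to the layers, continuity requires the same specific discharge q through every layer.
Σ(b_i/K_i) = 10.7/1.68 + 3.43/0.00245 = 1406 d.
q = Δh / Σ(b_i/K_i) = 6.02 / 1406 = 0.004281 m/day.
In each layer the seepage velocity is v_i = q/n_i, so the layer transit time is t_i = b_i·n_i / q:
  layer 1 (fine sand): t_1 = 10.7 × 0.20 / 0.004281 = 499.9 d
  layer 2 (sandy clay): t_2 = 3.43 × 0.11 / 0.004281 = 88.14 d
Total t = Σ t_i = 588.1 days = 1.610 years.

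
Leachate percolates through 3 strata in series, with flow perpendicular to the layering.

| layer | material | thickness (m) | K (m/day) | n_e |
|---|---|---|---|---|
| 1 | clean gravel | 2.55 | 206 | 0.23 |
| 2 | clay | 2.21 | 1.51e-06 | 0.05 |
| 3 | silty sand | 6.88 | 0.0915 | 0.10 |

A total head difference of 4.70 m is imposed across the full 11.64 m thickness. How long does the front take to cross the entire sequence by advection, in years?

With flow normal to the layers, continuity requires the same specific discharge q through every layer.
Σ(b_i/K_i) = 2.55/206 + 2.21/1.51e-06 + 6.88/0.0915 = 1.464e+06 d.
q = Δh / Σ(b_i/K_i) = 4.70 / 1.464e+06 = 3.211e-06 m/day.
In each layer the seepage velocity is v_i = q/n_i, so the layer transit time is t_i = b_i·n_i / q:
  layer 1 (clean gravel): t_1 = 2.55 × 0.23 / 3.211e-06 = 1.826e+05 d
  layer 2 (clay): t_2 = 2.21 × 0.05 / 3.211e-06 = 34411 d
  layer 3 (silty sand): t_3 = 6.88 × 0.10 / 3.211e-06 = 2.143e+05 d
Total t = Σ t_i = 4.313e+05 days = 1181 years.

1180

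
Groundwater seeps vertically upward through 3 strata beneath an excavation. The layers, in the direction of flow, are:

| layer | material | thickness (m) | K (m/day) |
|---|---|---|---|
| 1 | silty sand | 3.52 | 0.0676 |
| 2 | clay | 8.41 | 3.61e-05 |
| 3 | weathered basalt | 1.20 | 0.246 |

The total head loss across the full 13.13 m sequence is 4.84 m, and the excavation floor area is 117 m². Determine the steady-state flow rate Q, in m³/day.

Flow is perpendicular to layering, so the layers act in series and the equivalent K is the thickness-weighted harmonic mean.
Total thickness L = 3.52 + 8.41 + 1.20 = 13.13 m.
Σ(b_i/K_i) = 3.52/0.0676 + 8.41/3.61e-05 + 1.20/0.246 = 2.330e+05 d.
K_eq = L / Σ(b_i/K_i) = 13.13 / 2.330e+05 = 5.635e-05 m/day.
Q = K_eq · A · (Δh/L) = 5.635e-05 × 117 × (4.84/13.13) = 0.002430 m³/day.

0.00243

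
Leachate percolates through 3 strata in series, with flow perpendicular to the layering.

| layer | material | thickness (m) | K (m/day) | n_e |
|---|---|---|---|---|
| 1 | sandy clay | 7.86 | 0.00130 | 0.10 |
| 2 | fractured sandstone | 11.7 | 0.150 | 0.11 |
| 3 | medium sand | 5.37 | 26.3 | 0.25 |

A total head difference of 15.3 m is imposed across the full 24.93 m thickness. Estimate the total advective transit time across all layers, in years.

3.74

With flow normal to the layers, continuity requires the same specific discharge q through every layer.
Σ(b_i/K_i) = 7.86/0.00130 + 11.7/0.150 + 5.37/26.3 = 6124 d.
q = Δh / Σ(b_i/K_i) = 15.3 / 6124 = 0.002498 m/day.
In each layer the seepage velocity is v_i = q/n_i, so the layer transit time is t_i = b_i·n_i / q:
  layer 1 (sandy clay): t_1 = 7.86 × 0.10 / 0.002498 = 314.6 d
  layer 2 (fractured sandstone): t_2 = 11.7 × 0.11 / 0.002498 = 515.2 d
  layer 3 (medium sand): t_3 = 5.37 × 0.25 / 0.002498 = 537.4 d
Total t = Σ t_i = 1367 days = 3.743 years.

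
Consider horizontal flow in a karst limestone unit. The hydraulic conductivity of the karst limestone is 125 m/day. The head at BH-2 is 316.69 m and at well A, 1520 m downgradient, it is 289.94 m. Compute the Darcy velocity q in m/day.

Hydraulic gradient i = (316.69 − 289.94) / 1520 = 26.75 / 1520 = 0.01760.
Specific discharge q = K · i = 125.0 × 0.01760 = 2.200 m/day.

2.20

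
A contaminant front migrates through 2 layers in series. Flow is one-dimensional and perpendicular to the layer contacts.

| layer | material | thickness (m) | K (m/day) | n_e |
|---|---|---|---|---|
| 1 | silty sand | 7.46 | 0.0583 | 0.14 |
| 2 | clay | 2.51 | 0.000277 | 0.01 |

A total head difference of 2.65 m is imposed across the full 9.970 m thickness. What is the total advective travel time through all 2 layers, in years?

With flow normal to the layers, continuity requires the same specific discharge q through every layer.
Σ(b_i/K_i) = 7.46/0.0583 + 2.51/0.000277 = 9189 d.
q = Δh / Σ(b_i/K_i) = 2.65 / 9189 = 0.0002884 m/day.
In each layer the seepage velocity is v_i = q/n_i, so the layer transit time is t_i = b_i·n_i / q:
  layer 1 (silty sand): t_1 = 7.46 × 0.14 / 0.0002884 = 3622 d
  layer 2 (clay): t_2 = 2.51 × 0.01 / 0.0002884 = 87.04 d
Total t = Σ t_i = 3709 days = 10.15 years.

10.2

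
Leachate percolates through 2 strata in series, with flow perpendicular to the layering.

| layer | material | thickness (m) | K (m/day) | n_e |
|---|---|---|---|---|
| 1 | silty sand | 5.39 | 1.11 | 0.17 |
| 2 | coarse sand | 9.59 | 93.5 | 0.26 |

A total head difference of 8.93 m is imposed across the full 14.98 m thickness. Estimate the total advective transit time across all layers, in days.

With flow normal to the layers, continuity requires the same specific discharge q through every layer.
Σ(b_i/K_i) = 5.39/1.11 + 9.59/93.5 = 4.958 d.
q = Δh / Σ(b_i/K_i) = 8.93 / 4.958 = 1.801 m/day.
In each layer the seepage velocity is v_i = q/n_i, so the layer transit time is t_i = b_i·n_i / q:
  layer 1 (silty sand): t_1 = 5.39 × 0.17 / 1.801 = 0.5088 d
  layer 2 (coarse sand): t_2 = 9.59 × 0.26 / 1.801 = 1.384 d
Total t = Σ t_i = 1.893 days.

1.89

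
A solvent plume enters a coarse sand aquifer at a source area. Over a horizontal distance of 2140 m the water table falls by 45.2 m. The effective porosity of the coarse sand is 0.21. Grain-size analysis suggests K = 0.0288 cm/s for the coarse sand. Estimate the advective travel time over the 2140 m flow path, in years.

Convert K: 0.0288 cm/s × 864 = 24.88 m/day.
Hydraulic gradient i = Δh / L = 45.2 / 2140 = 0.02112.
Darcy flux q = K · i = 24.88 × 0.02112 = 0.5256 m/day.
Seepage velocity v = q / n_e = 0.5256 / 0.21 = 2.503 m/day.
Travel time t = L / v = 2140 / 2.503 = 855.1 days = 2.341 years.

2.34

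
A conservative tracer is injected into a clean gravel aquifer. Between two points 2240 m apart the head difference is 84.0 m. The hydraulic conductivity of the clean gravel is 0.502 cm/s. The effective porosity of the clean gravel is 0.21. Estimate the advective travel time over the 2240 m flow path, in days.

Convert K: 0.502 cm/s × 864 = 433.7 m/day.
Hydraulic gradient i = Δh / L = 84.0 / 2240 = 0.03750.
Darcy flux q = K · i = 433.7 × 0.03750 = 16.26 m/day.
Seepage velocity v = q / n_e = 16.26 / 0.21 = 77.45 m/day.
Travel time t = L / v = 2240 / 77.45 = 28.92 days.

28.9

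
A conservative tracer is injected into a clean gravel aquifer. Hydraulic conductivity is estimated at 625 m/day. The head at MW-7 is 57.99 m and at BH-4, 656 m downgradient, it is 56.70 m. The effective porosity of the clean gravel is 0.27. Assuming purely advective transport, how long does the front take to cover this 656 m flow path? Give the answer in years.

0.395

Hydraulic gradient i = (57.99 − 56.70) / 656 = 1.29 / 656 = 0.001966.
Darcy flux q = K · i = 625.0 × 0.001966 = 1.229 m/day.
Seepage velocity v = q / n_e = 1.229 / 0.27 = 4.552 m/day.
Travel time t = L / v = 656 / 4.552 = 144.1 days = 0.3946 years.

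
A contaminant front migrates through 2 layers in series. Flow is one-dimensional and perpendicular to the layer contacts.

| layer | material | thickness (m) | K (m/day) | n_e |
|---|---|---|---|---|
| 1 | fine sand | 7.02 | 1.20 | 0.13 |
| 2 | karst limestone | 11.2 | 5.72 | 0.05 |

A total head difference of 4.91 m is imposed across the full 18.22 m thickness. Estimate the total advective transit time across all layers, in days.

With flow normal to the layers, continuity requires the same specific discharge q through every layer.
Σ(b_i/K_i) = 7.02/1.20 + 11.2/5.72 = 7.808 d.
q = Δh / Σ(b_i/K_i) = 4.91 / 7.808 = 0.6288 m/day.
In each layer the seepage velocity is v_i = q/n_i, so the layer transit time is t_i = b_i·n_i / q:
  layer 1 (fine sand): t_1 = 7.02 × 0.13 / 0.6288 = 1.451 d
  layer 2 (karst limestone): t_2 = 11.2 × 0.05 / 0.6288 = 0.8905 d
Total t = Σ t_i = 2.342 days.

2.34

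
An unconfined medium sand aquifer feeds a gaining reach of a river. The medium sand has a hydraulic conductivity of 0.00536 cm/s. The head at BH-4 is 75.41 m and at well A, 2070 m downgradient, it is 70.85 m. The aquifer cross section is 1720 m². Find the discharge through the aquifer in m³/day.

Convert K: 0.00536 cm/s × 864 = 4.631 m/day.
Hydraulic gradient i = (75.41 − 70.85) / 2070 = 4.56 / 2070 = 0.002203.
Darcy's law: Q = K · A · i = 4.631 × 1720 × 0.002203 = 17.55 m³/day.

17.5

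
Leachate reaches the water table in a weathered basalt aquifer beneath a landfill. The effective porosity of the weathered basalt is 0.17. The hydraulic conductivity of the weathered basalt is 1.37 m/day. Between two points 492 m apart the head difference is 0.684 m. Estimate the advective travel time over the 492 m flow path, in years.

120

Hydraulic gradient i = Δh / L = 0.684 / 492 = 0.001390.
Darcy flux q = K · i = 1.370 × 0.001390 = 0.001905 m/day.
Seepage velocity v = q / n_e = 0.001905 / 0.17 = 0.01120 m/day.
Travel time t = L / v = 492 / 0.01120 = 43914 days = 120.2 years.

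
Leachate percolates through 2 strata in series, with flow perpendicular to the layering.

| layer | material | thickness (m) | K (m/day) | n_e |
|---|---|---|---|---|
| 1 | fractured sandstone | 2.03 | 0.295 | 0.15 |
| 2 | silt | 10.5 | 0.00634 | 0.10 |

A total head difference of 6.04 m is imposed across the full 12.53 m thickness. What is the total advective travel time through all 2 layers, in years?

With flow normal to the layers, continuity requires the same specific discharge q through every layer.
Σ(b_i/K_i) = 2.03/0.295 + 10.5/0.00634 = 1663 d.
q = Δh / Σ(b_i/K_i) = 6.04 / 1663 = 0.003632 m/day.
In each layer the seepage velocity is v_i = q/n_i, so the layer transit time is t_i = b_i·n_i / q:
  layer 1 (fractured sandstone): t_1 = 2.03 × 0.15 / 0.003632 = 83.84 d
  layer 2 (silt): t_2 = 10.5 × 0.10 / 0.003632 = 289.1 d
Total t = Σ t_i = 372.9 days = 1.021 years.

1.02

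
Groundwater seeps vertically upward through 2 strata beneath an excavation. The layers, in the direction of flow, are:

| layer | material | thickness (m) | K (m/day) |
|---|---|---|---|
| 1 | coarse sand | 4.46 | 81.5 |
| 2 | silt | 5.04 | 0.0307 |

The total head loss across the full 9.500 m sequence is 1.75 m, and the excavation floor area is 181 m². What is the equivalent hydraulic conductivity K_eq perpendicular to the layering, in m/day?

0.0578

Flow is perpendicular to layering, so the layers act in series and the equivalent K is the thickness-weighted harmonic mean.
Total thickness L = 4.46 + 5.04 = 9.500 m.
Σ(b_i/K_i) = 4.46/81.5 + 5.04/0.0307 = 164.2 d.
K_eq = L / Σ(b_i/K_i) = 9.500 / 164.2 = 0.05785 m/day.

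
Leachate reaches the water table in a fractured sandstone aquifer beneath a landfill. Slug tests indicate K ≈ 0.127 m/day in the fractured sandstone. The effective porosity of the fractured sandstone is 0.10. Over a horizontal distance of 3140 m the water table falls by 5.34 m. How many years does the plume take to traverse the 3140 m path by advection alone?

Hydraulic gradient i = Δh / L = 5.34 / 3140 = 0.001701.
Darcy flux q = K · i = 0.1270 × 0.001701 = 0.0002160 m/day.
Seepage velocity v = q / n_e = 0.0002160 / 0.10 = 0.002160 m/day.
Travel time t = L / v = 3140 / 0.002160 = 1.454e+06 days = 3980 years.

3980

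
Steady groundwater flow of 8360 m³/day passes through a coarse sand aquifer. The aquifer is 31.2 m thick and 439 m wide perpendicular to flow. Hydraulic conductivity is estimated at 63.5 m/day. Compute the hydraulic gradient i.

0.00961

Cross-sectional area A = 439 × 31.2 = 13697 m².
From Q = K·A·i, i = Q / (K·A) = 8360 / (63.50 × 13697) = 0.009612.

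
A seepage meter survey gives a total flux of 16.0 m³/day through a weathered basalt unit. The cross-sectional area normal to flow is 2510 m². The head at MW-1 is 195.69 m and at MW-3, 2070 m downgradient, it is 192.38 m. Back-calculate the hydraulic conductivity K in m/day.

3.99

Hydraulic gradient i = (195.69 − 192.38) / 2070 = 3.31 / 2070 = 0.001599.
From Q = K·A·i, K = Q / (A·i) = 16.0 / (2510 × 0.001599) = 3.986 m/day.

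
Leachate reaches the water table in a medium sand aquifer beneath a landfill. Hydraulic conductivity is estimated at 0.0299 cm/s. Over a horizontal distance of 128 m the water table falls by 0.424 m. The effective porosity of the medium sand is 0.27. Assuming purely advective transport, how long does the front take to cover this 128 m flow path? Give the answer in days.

404

Convert K: 0.0299 cm/s × 864 = 25.83 m/day.
Hydraulic gradient i = Δh / L = 0.424 / 128 = 0.003312.
Darcy flux q = K · i = 25.83 × 0.003312 = 0.08557 m/day.
Seepage velocity v = q / n_e = 0.08557 / 0.27 = 0.3169 m/day.
Travel time t = L / v = 128 / 0.3169 = 403.9 days.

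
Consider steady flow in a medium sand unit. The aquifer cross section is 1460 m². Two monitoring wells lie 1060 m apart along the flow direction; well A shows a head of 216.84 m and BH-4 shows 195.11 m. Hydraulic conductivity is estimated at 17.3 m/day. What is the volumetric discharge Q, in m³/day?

Hydraulic gradient i = (216.84 − 195.11) / 1060 = 21.73 / 1060 = 0.02050.
Darcy's law: Q = K · A · i = 17.30 × 1460 × 0.02050 = 517.8 m³/day.

518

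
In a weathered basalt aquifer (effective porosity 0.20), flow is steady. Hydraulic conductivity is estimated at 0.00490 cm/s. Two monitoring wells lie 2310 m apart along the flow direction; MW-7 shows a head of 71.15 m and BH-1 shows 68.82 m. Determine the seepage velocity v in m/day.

0.0214

Convert K: 0.00490 cm/s × 864 = 4.234 m/day.
Hydraulic gradient i = (71.15 − 68.82) / 2310 = 2.33 / 2310 = 0.001009.
Darcy flux q = K · i = 4.234 × 0.001009 = 0.004270 m/day.
Seepage velocity v = q / n_e = 0.004270 / 0.20 = 0.02135 m/day.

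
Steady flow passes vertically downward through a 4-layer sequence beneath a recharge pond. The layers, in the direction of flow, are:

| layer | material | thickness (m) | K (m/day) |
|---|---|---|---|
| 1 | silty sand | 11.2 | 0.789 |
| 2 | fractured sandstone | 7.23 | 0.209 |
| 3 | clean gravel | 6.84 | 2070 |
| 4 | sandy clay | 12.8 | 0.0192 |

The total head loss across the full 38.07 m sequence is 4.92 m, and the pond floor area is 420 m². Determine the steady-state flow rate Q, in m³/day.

2.89

Flow is perpendicular to layering, so the layers act in series and the equivalent K is the thickness-weighted harmonic mean.
Total thickness L = 11.2 + 7.23 + 6.84 + 12.8 = 38.07 m.
Σ(b_i/K_i) = 11.2/0.789 + 7.23/0.209 + 6.84/2070 + 12.8/0.0192 = 715.5 d.
K_eq = L / Σ(b_i/K_i) = 38.07 / 715.5 = 0.05321 m/day.
Q = K_eq · A · (Δh/L) = 0.05321 × 420 × (4.92/38.07) = 2.888 m³/day.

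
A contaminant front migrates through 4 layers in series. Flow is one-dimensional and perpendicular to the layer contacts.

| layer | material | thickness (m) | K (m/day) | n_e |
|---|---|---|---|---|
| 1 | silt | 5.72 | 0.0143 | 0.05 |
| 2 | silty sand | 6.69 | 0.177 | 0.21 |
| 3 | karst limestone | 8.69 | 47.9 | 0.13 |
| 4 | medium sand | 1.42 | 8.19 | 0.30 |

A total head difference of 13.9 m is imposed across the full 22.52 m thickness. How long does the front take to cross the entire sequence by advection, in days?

With flow normal to the layers, continuity requires the same specific discharge q through every layer.
Σ(b_i/K_i) = 5.72/0.0143 + 6.69/0.177 + 8.69/47.9 + 1.42/8.19 = 438.2 d.
q = Δh / Σ(b_i/K_i) = 13.9 / 438.2 = 0.03172 m/day.
In each layer the seepage velocity is v_i = q/n_i, so the layer transit time is t_i = b_i·n_i / q:
  layer 1 (silt): t_1 = 5.72 × 0.05 / 0.03172 = 9.015 d
  layer 2 (silty sand): t_2 = 6.69 × 0.21 / 0.03172 = 44.28 d
  layer 3 (karst limestone): t_3 = 8.69 × 0.13 / 0.03172 = 35.61 d
  layer 4 (medium sand): t_4 = 1.42 × 0.30 / 0.03172 = 13.43 d
Total t = Σ t_i = 102.3 days.

102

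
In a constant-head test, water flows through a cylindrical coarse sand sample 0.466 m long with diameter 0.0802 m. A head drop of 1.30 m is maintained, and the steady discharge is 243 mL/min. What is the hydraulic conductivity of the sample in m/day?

24.8

Cross-sectional area A = π·(d/2)² = π × (0.0802/2)² = 0.005052 m².
Convert discharge: 243 mL/min = 4.050e-06 m³/s.
Darcy's law rearranged: K = Q·L / (A·Δh) = 4.050e-06 × 0.466 / (0.005052 × 1.30) = 0.0002874 m/s = 24.83 m/day.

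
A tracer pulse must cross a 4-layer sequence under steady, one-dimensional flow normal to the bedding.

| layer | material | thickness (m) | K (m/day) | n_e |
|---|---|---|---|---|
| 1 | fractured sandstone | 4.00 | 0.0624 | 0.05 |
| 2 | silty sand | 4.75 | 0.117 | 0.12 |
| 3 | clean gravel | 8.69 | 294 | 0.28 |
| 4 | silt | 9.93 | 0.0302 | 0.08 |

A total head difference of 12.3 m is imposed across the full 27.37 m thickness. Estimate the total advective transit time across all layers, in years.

With flow normal to the layers, continuity requires the same specific discharge q through every layer.
Σ(b_i/K_i) = 4.00/0.0624 + 4.75/0.117 + 8.69/294 + 9.93/0.0302 = 433.5 d.
q = Δh / Σ(b_i/K_i) = 12.3 / 433.5 = 0.02837 m/day.
In each layer the seepage velocity is v_i = q/n_i, so the layer transit time is t_i = b_i·n_i / q:
  layer 1 (fractured sandstone): t_1 = 4.00 × 0.05 / 0.02837 = 7.049 d
  layer 2 (silty sand): t_2 = 4.75 × 0.12 / 0.02837 = 20.09 d
  layer 3 (clean gravel): t_3 = 8.69 × 0.28 / 0.02837 = 85.76 d
  layer 4 (silt): t_4 = 9.93 × 0.08 / 0.02837 = 28.00 d
Total t = Σ t_i = 140.9 days = 0.3858 years.

0.386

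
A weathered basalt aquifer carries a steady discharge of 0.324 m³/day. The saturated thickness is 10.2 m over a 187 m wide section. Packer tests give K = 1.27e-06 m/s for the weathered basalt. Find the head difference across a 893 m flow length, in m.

Convert K: 1.27e-06 m/s × 86400 = 0.1097 m/day.
Cross-sectional area A = 187 × 10.2 = 1907 m².
From Q = K·A·i, i = Q / (K·A) = 0.324 / (0.1097 × 1907) = 0.001548.
Head loss Δh = i · L = 0.001548 × 893 = 1.382 m.

1.38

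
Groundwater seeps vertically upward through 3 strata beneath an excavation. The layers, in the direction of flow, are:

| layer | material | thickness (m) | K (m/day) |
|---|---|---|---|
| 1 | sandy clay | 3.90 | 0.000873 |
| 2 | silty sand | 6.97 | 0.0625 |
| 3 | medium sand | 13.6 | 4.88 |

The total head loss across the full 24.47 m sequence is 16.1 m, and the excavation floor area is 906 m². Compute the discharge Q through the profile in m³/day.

Flow is perpendicular to layering, so the layers act in series and the equivalent K is the thickness-weighted harmonic mean.
Total thickness L = 3.90 + 6.97 + 13.6 = 24.47 m.
Σ(b_i/K_i) = 3.90/0.000873 + 6.97/0.0625 + 13.6/4.88 = 4582 d.
K_eq = L / Σ(b_i/K_i) = 24.47 / 4582 = 0.005341 m/day.
Q = K_eq · A · (Δh/L) = 0.005341 × 906 × (16.1/24.47) = 3.184 m³/day.

3.18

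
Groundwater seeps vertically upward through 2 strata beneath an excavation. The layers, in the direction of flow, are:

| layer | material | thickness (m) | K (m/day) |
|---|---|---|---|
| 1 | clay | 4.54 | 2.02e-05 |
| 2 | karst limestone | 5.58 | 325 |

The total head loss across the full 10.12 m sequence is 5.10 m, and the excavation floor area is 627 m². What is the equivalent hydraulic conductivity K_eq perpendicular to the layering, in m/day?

4.50e-05

Flow is perpendicular to layering, so the layers act in series and the equivalent K is the thickness-weighted harmonic mean.
Total thickness L = 4.54 + 5.58 = 10.12 m.
Σ(b_i/K_i) = 4.54/2.02e-05 + 5.58/325 = 2.248e+05 d.
K_eq = L / Σ(b_i/K_i) = 10.12 / 2.248e+05 = 4.503e-05 m/day.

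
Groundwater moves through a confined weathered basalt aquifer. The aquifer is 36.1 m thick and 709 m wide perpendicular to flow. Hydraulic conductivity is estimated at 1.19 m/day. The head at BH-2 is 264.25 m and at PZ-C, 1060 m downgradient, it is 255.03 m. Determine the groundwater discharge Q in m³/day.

265

Cross-sectional area A = 709 × 36.1 = 25595 m².
Hydraulic gradient i = (264.25 − 255.03) / 1060 = 9.22 / 1060 = 0.008698.
Darcy's law: Q = K · A · i = 1.190 × 25595 × 0.008698 = 264.9 m³/day.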